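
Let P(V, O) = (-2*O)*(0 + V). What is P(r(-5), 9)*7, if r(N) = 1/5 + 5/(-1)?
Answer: 3024/5 ≈ 604.80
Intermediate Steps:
r(N) = -24/5 (r(N) = 1*(⅕) + 5*(-1) = ⅕ - 5 = -24/5)
P(V, O) = -2*O*V (P(V, O) = (-2*O)*V = -2*O*V)
P(r(-5), 9)*7 = -2*9*(-24/5)*7 = (432/5)*7 = 3024/5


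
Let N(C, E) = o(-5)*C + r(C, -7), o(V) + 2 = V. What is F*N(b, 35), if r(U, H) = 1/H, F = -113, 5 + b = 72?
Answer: 371092/7 ≈ 53013.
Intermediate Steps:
b = 67 (b = -5 + 72 = 67)
o(V) = -2 + V
N(C, E) = -⅐ - 7*C (N(C, E) = (-2 - 5)*C + 1/(-7) = -7*C - ⅐ = -⅐ - 7*C)
F*N(b, 35) = -113*(-⅐ - 7*67) = -113*(-⅐ - 469) = -113*(-3284/7) = 371092/7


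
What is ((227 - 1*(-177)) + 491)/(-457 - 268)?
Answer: -179/145 ≈ -1.2345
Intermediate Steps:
((227 - 1*(-177)) + 491)/(-457 - 268) = ((227 + 177) + 491)/(-725) = (404 + 491)*(-1/725) = 895*(-1/725) = -179/145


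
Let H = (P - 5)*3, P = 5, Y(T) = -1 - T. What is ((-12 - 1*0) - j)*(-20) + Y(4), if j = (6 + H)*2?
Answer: 475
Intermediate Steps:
H = 0 (H = (5 - 5)*3 = 0*3 = 0)
j = 12 (j = (6 + 0)*2 = 6*2 = 12)
((-12 - 1*0) - j)*(-20) + Y(4) = ((-12 - 1*0) - 1*12)*(-20) + (-1 - 1*4) = ((-12 + 0) - 12)*(-20) + (-1 - 4) = (-12 - 12)*(-20) - 5 = -24*(-20) - 5 = 480 - 5 = 475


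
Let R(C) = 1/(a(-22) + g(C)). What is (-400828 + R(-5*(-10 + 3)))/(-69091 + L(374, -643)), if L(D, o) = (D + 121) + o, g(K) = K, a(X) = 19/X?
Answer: 301021806/51998489 ≈ 5.7890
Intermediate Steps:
R(C) = 1/(-19/22 + C) (R(C) = 1/(19/(-22) + C) = 1/(19*(-1/22) + C) = 1/(-19/22 + C))
L(D, o) = 121 + D + o (L(D, o) = (121 + D) + o = 121 + D + o)
(-400828 + R(-5*(-10 + 3)))/(-69091 + L(374, -643)) = (-400828 + 22/(-19 + 22*(-5*(-10 + 3))))/(-69091 + (121 + 374 - 643)) = (-400828 + 22/(-19 + 22*(-5*(-7))))/(-69091 - 148) = (-400828 + 22/(-19 + 22*35))/(-69239) = (-400828 + 22/(-19 + 770))*(-1/69239) = (-400828 + 22/751)*(-1/69239) = -301021806/751*(-1/69239) = 301021806/51998489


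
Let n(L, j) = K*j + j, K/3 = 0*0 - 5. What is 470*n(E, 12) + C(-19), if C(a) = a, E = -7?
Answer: -78979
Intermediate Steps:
K = -15 (K = 3*(0*0 - 5) = 3*(0 - 5) = 3*(-5) = -15)
n(L, j) = -14*j (n(L, j) = -15*j + j = -14*j)
470*n(E, 12) + C(-19) = 470*(-14*12) - 19 = 470*(-168) - 19 = -78960 - 19 = -78979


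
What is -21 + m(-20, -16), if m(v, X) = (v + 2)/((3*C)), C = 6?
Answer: -22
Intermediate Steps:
m(v, X) = 1/9 + v/18 (m(v, X) = (v + 2)/((3*6)) = (2 + v)/18 = (2 + v)*(1/18) = 1/9 + v/18)
-21 + m(-20, -16) = -21 + (1/9 + (1/18)*(-20)) = -21 + (1/9 - 10/9) = -21 - 1 = -22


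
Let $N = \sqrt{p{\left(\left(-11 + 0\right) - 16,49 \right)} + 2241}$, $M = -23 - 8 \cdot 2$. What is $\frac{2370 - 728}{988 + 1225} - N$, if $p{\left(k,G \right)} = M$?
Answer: $\frac{1642}{2213} - \sqrt{2202} \approx -46.183$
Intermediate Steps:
$M = -39$ ($M = -23 - 16 = -39$)
$p{\left(k,G \right)} = -39$
$N = \sqrt{2202}$ ($N = \sqrt{-39 + 2241} = \sqrt{2202} \approx 46.925$)
$\frac{2370 - 728}{988 + 1225} - N = \frac{2370 - 728}{988 + 1225} - \sqrt{2202} = \frac{1642}{2213} - \sqrt{2202}$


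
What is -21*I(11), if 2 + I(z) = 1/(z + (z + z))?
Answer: 455/11 ≈ 41.364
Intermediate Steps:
I(z) = -2 + 1/(3*z) (I(z) = -2 + 1/(z + (z + z)) = -2 + 1/(z + 2*z) = -2 + 1/(3*z))
-21*I(11) = -21*(-2 + (⅓)/11) = -21*(-2 + (⅓)*(1/11)) = -21*(-2 + 1/33) = -21*(-65/33) = 455/11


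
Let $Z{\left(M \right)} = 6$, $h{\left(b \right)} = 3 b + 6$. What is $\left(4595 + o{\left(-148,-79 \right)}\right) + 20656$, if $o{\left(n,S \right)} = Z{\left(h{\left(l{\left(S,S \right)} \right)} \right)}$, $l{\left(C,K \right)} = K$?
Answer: $25257$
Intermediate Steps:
$h{\left(b \right)} = 6 + 3 b$
$o{\left(n,S \right)} = 6$
$\left(4595 + o{\left(-148,-79 \right)}\right) + 20656 = \left(4595 + 6\right) + 20656 = 4601 + 20656 = 25257$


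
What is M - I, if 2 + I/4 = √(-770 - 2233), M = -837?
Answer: -829 - 4*I*√3003 ≈ -829.0 - 219.2*I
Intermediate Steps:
I = -8 + 4*I*√3003 (I = -8 + 4*√(-770 - 2233) = -8 + 4*√(-3003) = -8 + 4*(I*√3003) = -8 + 4*I*√3003 ≈ -8.0 + 219.2*I)
M - I = -837 - (-8 + 4*I*√3003) = -837 + (8 - 4*I*√3003) = -829 - 4*I*√3003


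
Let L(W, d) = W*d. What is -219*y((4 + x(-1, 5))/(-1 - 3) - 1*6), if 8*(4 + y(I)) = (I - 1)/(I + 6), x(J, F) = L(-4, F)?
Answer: 28689/32 ≈ 896.53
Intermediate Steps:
x(J, F) = -4*F
y(I) = -4 + (-1 + I)/(8*(6 + I)) (y(I) = -4 + ((I - 1)/(I + 6))/8 = -4 + ((-1 + I)/(6 + I))/8 = -4 + (-1 + I)/(8*(6 + I)))
-219*y((4 + x(-1, 5))/(-1 - 3) - 1*6) = -219*(-193 - 31*((4 - 4*5)/(-1 - 3) - 1*6))/(8*(6 + ((4 - 4*5)/(-1 - 3) - 1*6))) = -219*(-193 - 31*((4 - 20)/(-4) - 6))/(8*(6 + ((4 - 20)/(-4) - 6))) = -219*(-193 - 31*(-16*(-1/4) - 6))/(8*(6 + (-16*(-1/4) - 6))) = -219*(-193 - 31*(4 - 6))/(8*(6 + (4 - 6))) = -219*(-193 - 31*(-2))/(8*(6 - 2)) = -219*(-193 + 62)/(8*4) = -219*(-131)/(8*4) = -219*(-131/32) = 28689/32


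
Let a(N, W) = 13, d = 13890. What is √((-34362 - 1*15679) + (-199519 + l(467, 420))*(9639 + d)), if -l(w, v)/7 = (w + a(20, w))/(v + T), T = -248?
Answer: 2*I*√2170260157522/43 ≈ 68520.0*I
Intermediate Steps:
l(w, v) = -7*(13 + w)/(-248 + v) (l(w, v) = -7*(w + 13)/(v - 248) = -7*(13 + w)/(-248 + v))
√((-34362 - 1*15679) + (-199519 + l(467, 420))*(9639 + d)) = √((-34362 - 1*15679) + (-199519 + 7*(-13 - 1*467)/(-248 + 420))*(9639 + 13890)) = √((-34362 - 15679) + (-199519 + 7*(-13 - 467)/172)*23529) = √(-50041 + (-199519 + 7*(1/172)*(-480))*23529) = √(-50041 + (-199519 - 840/43)*23529) = √(-50041 - 8580157/43*23529) = √(-50041 - 201882514053/43) = √(-201884665816/43) = 2*I*√2170260157522/43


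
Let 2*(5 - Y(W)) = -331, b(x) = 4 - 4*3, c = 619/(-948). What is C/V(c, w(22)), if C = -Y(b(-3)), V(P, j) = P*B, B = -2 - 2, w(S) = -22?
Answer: -80817/1238 ≈ -65.280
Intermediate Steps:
c = -619/948 (c = 619*(-1/948) = -619/948 ≈ -0.65295)
b(x) = -8 (b(x) = 4 - 12 = -8)
B = -4
V(P, j) = -4*P (V(P, j) = P*(-4) = -4*P)
Y(W) = 341/2 (Y(W) = 5 - ½*(-331) = 5 + 331/2 = 341/2)
C = -341/2 (C = -1*341/2 = -341/2 ≈ -170.50)
C/V(c, w(22)) = -341/(2*((-4*(-619/948)))) = -341/(2*619/237) = -341/2*237/619 = -80817/1238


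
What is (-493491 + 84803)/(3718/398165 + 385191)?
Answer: -162725257520/153369578233 ≈ -1.0610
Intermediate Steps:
(-493491 + 84803)/(3718/398165 + 385191) = -408688/(3718*(1/398165) + 385191) = -408688/(3718/398165 + 385191) = -408688/153369578233/398165 = -408688*398165/153369578233 = -162725257520/153369578233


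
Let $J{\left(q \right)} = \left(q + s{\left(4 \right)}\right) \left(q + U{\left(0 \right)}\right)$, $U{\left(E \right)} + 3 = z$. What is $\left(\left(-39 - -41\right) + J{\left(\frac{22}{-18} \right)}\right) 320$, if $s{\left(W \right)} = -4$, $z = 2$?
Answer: $\frac{352640}{81} \approx 4353.6$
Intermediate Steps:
$U{\left(E \right)} = -1$ ($U{\left(E \right)} = -3 + 2 = -1$)
$J{\left(q \right)} = \left(-1 + q\right) \left(-4 + q\right)$ ($J{\left(q \right)} = \left(q - 4\right) \left(q - 1\right) = \left(-4 + q\right) \left(-1 + q\right) = \left(-1 + q\right) \left(-4 + q\right)$)
$\left(\left(-39 - -41\right) + J{\left(\frac{22}{-18} \right)}\right) 320 = \left(\left(-39 - -41\right) + \left(4 + \left(\frac{22}{-18}\right)^{2} - 5 \frac{22}{-18}\right)\right) 320 = \left(\left(-39 + 41\right) + \left(4 + \left(22 \left(- \frac{1}{18}\right)\right)^{2} - 5 \cdot 22 \left(- \frac{1}{18}\right)\right)\right) 320 = \left(2 + \left(4 + \left(- \frac{11}{9}\right)^{2} - - \frac{55}{9}\right)\right) 320 = \left(2 + \left(4 + \frac{121}{81} + \frac{55}{9}\right)\right) 320 = \left(2 + \frac{940}{81}\right) 320 = \frac{1102}{81} \cdot 320 = \frac{352640}{81}$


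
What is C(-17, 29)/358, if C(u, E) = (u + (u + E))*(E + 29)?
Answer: -145/179 ≈ -0.81006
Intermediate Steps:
C(u, E) = (29 + E)*(E + 2*u) (C(u, E) = (u + (E + u))*(29 + E) = (E + 2*u)*(29 + E) = (29 + E)*(E + 2*u))
C(-17, 29)/358 = (29² + 29*29 + 58*(-17) + 2*29*(-17))/358 = (841 + 841 - 986 - 986)*(1/358) = -290*1/358 = -145/179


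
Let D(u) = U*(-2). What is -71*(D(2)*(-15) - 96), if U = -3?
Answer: 13206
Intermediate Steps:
D(u) = 6 (D(u) = -3*(-2) = 6)
-71*(D(2)*(-15) - 96) = -71*(6*(-15) - 96) = -71*(-90 - 96) = -71*(-186) = 13206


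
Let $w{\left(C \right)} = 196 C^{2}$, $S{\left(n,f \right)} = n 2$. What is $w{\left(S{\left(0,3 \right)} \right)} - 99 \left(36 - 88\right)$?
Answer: $5148$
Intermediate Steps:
$S{\left(n,f \right)} = 2 n$
$w{\left(S{\left(0,3 \right)} \right)} - 99 \left(36 - 88\right) = 196 \left(2 \cdot 0\right)^{2} - 99 \left(36 - 88\right) = 196 \cdot 0^{2} - -5148 = 196 \cdot 0 + 5148 = 0 + 5148 = 5148$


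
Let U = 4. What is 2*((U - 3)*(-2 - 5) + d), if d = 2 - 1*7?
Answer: -24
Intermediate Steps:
d = -5 (d = 2 - 7 = -5)
2*((U - 3)*(-2 - 5) + d) = 2*((4 - 3)*(-2 - 5) - 5) = 2*(1*(-7) - 5) = 2*(-7 - 5) = 2*(-12) = -24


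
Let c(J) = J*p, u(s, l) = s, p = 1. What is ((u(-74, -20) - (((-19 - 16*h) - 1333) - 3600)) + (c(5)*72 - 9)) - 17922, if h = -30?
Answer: -13173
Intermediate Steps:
c(J) = J (c(J) = J*1 = J)
((u(-74, -20) - (((-19 - 16*h) - 1333) - 3600)) + (c(5)*72 - 9)) - 17922 = ((-74 - (((-19 - 16*(-30)) - 1333) - 3600)) + (5*72 - 9)) - 17922 = ((-74 - (((-19 + 480) - 1333) - 3600)) + (360 - 9)) - 17922 = ((-74 - ((461 - 1333) - 3600)) + 351) - 17922 = ((-74 - (-872 - 3600)) + 351) - 17922 = ((-74 - 1*(-4472)) + 351) - 17922 = ((-74 + 4472) + 351) - 17922 = (4398 + 351) - 17922 = 4749 - 17922 = -13173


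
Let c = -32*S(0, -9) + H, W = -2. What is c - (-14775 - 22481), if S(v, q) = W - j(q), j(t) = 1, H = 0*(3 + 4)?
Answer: 37352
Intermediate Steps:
H = 0 (H = 0*7 = 0)
S(v, q) = -3 (S(v, q) = -2 - 1*1 = -2 - 1 = -3)
c = 96 (c = -32*(-3) + 0 = 96 + 0 = 96)
c - (-14775 - 22481) = 96 - (-14775 - 22481) = 96 - 1*(-37256) = 96 + 37256 = 37352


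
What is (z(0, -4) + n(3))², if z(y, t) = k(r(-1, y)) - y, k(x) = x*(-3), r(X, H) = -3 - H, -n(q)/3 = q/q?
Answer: 36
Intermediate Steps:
n(q) = -3 (n(q) = -3*q/q = -3*1 = -3)
k(x) = -3*x
z(y, t) = 9 + 2*y (z(y, t) = -3*(-3 - y) - y = (9 + 3*y) - y = 9 + 2*y)
(z(0, -4) + n(3))² = ((9 + 2*0) - 3)² = ((9 + 0) - 3)² = (9 - 3)² = 6² = 36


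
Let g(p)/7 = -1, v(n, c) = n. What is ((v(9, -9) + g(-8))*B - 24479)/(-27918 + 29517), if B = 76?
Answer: -8109/533 ≈ -15.214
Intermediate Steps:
g(p) = -7 (g(p) = 7*(-1) = -7)
((v(9, -9) + g(-8))*B - 24479)/(-27918 + 29517) = ((9 - 7)*76 - 24479)/(-27918 + 29517) = (2*76 - 24479)/1599 = (152 - 24479)*(1/1599) = -24327*1/1599 = -8109/533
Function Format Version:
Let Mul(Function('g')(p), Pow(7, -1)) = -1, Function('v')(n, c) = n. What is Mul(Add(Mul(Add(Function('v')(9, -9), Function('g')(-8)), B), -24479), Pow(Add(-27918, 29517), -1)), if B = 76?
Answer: Rational(-8109, 533) ≈ -15.214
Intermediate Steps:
Function('g')(p) = -7 (Function('g')(p) = Mul(7, -1) = -7)
Mul(Add(Mul(Add(Function('v')(9, -9), Function('g')(-8)), B), -24479), Pow(Add(-27918, 29517), -1)) = Mul(Add(Mul(Add(9, -7), 76), -24479), Pow(Add(-27918, 29517), -1)) = Mul(Add(Mul(2, 76), -24479), Pow(1599, -1)) = Mul(Add(152, -24479), Rational(1, 1599)) = Mul(-24327, Rational(1, 1599)) = Rational(-8109, 533)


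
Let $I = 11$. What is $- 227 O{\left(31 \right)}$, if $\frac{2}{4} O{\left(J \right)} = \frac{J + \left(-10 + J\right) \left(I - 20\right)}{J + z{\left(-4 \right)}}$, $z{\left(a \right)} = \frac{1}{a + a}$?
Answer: $\frac{573856}{247} \approx 2323.3$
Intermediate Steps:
$z{\left(a \right)} = \frac{1}{2 a}$
$O{\left(J \right)} = \frac{2 \left(90 - 8 J\right)}{- \frac{1}{8} + J}$ ($O{\left(J \right)} = 2 \frac{J + \left(-10 + J\right) \left(11 - 20\right)}{J + \frac{1}{2 \left(-4\right)}} = 2 \frac{J + \left(-10 + J\right) \left(-9\right)}{J + \frac{1}{2} \left(- \frac{1}{4}\right)} = 2 \frac{J - \left(-90 + 9 J\right)}{J - \frac{1}{8}} = 2 \frac{90 - 8 J}{- \frac{1}{8} + J} = \frac{2 \left(90 - 8 J\right)}{- \frac{1}{8} + J}$)
$- 227 O{\left(31 \right)} = - 227 \frac{32 \left(45 - 124\right)}{-1 + 8 \cdot 31} = - 227 \frac{32 \left(45 - 124\right)}{-1 + 248} = - 227 \cdot 32 \cdot \frac{1}{247} \left(-79\right) = \left(-227\right) \left(- \frac{2528}{247}\right) = \frac{573856}{247}$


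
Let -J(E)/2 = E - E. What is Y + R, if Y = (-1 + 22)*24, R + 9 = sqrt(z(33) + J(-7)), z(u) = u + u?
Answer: 495 + sqrt(66) ≈ 503.12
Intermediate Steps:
J(E) = 0 (J(E) = -2*(E - E) = -2*0 = 0)
z(u) = 2*u
R = -9 + sqrt(66) (R = -9 + sqrt(2*33 + 0) = -9 + sqrt(66 + 0) = -9 + sqrt(66) ≈ -0.87596)
Y = 504 (Y = 21*24 = 504)
Y + R = 504 + (-9 + sqrt(66)) = 495 + sqrt(66)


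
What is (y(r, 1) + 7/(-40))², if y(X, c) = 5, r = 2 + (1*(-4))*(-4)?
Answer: 37249/1600 ≈ 23.281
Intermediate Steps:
r = 18 (r = 2 - 4*(-4) = 2 + 16 = 18)
(y(r, 1) + 7/(-40))² = (5 + 7/(-40))² = (5 + 7*(-1/40))² = (5 - 7/40)² = (193/40)² = 37249/1600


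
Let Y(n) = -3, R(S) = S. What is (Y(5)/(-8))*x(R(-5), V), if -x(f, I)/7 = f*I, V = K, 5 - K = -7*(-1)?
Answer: -105/4 ≈ -26.250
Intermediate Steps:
K = -2 (K = 5 - (-7)*(-1) = 5 - 1*7 = 5 - 7 = -2)
V = -2
x(f, I) = -7*I*f (x(f, I) = -7*f*I = -7*I*f)
(Y(5)/(-8))*x(R(-5), V) = (-3/(-8))*(-7*(-2)*(-5)) = -3*(-⅛)*(-70) = (3/8)*(-70) = -105/4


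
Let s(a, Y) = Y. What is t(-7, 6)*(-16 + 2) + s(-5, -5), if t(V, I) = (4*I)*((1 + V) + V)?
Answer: 4363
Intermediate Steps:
t(V, I) = 4*I*(1 + 2*V) (t(V, I) = (4*I)*(1 + 2*V) = 4*I*(1 + 2*V))
t(-7, 6)*(-16 + 2) + s(-5, -5) = (4*6*(1 + 2*(-7)))*(-16 + 2) - 5 = (4*6*(1 - 14))*(-14) - 5 = (4*6*(-13))*(-14) - 5 = -312*(-14) - 5 = 4368 - 5 = 4363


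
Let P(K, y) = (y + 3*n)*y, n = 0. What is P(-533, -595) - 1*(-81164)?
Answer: 435189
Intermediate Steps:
P(K, y) = y² (P(K, y) = (y + 3*0)*y = (y + 0)*y = y*y = y²)
P(-533, -595) - 1*(-81164) = (-595)² - 1*(-81164) = 354025 + 81164 = 435189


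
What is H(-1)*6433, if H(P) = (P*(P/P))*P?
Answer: 6433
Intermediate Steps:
H(P) = P² (H(P) = (P*1)*P = P*P = P²)
H(-1)*6433 = (-1)²*6433 = 1*6433 = 6433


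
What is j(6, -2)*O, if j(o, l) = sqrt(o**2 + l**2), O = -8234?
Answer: -16468*sqrt(10) ≈ -52076.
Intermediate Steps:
j(o, l) = sqrt(l**2 + o**2)
j(6, -2)*O = sqrt((-2)**2 + 6**2)*(-8234) = sqrt(4 + 36)*(-8234) = sqrt(40)*(-8234) = (2*sqrt(10))*(-8234) = -16468*sqrt(10)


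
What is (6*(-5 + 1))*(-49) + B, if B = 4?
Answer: 1180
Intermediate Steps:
(6*(-5 + 1))*(-49) + B = (6*(-5 + 1))*(-49) + 4 = (6*(-4))*(-49) + 4 = -24*(-49) + 4 = 1176 + 4 = 1180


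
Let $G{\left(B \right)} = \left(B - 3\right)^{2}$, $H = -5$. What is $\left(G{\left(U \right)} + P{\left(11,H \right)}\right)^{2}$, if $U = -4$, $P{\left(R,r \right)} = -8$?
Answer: $1681$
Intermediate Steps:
$G{\left(B \right)} = \left(-3 + B\right)^{2}$
$\left(G{\left(U \right)} + P{\left(11,H \right)}\right)^{2} = \left(\left(-3 - 4\right)^{2} - 8\right)^{2} = \left(\left(-7\right)^{2} - 8\right)^{2} = \left(49 - 8\right)^{2} = 41^{2} = 1681$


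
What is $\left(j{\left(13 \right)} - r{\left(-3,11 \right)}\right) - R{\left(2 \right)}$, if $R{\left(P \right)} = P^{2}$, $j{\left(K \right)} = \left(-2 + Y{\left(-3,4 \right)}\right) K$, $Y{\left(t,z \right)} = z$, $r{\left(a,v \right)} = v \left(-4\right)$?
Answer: $66$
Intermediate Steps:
$r{\left(a,v \right)} = - 4 v$
$j{\left(K \right)} = 2 K$ ($j{\left(K \right)} = \left(-2 + 4\right) K = 2 K$)
$\left(j{\left(13 \right)} - r{\left(-3,11 \right)}\right) - R{\left(2 \right)} = \left(2 \cdot 13 - \left(-4\right) 11\right) - 2^{2} = \left(26 - -44\right) - 4 = \left(26 + 44\right) - 4 = 70 - 4 = 66$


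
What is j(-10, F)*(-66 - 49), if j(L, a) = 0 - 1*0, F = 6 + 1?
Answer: 0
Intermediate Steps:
F = 7
j(L, a) = 0 (j(L, a) = 0 + 0 = 0)
j(-10, F)*(-66 - 49) = 0*(-66 - 49) = 0*(-115) = 0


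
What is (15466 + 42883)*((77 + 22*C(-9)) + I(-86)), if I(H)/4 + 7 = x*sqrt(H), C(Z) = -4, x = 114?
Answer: -2275611 + 26607144*I*sqrt(86) ≈ -2.2756e+6 + 2.4674e+8*I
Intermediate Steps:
I(H) = -28 + 456*sqrt(H) (I(H) = -28 + 4*(114*sqrt(H)) = -28 + 456*sqrt(H))
(15466 + 42883)*((77 + 22*C(-9)) + I(-86)) = (15466 + 42883)*((77 + 22*(-4)) + (-28 + 456*sqrt(-86))) = 58349*((77 - 88) + (-28 + 456*(I*sqrt(86)))) = 58349*(-11 + (-28 + 456*I*sqrt(86))) = 58349*(-39 + 456*I*sqrt(86)) = -2275611 + 26607144*I*sqrt(86)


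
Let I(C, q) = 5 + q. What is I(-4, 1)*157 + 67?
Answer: 1009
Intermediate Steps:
I(-4, 1)*157 + 67 = (5 + 1)*157 + 67 = 6*157 + 67 = 942 + 67 = 1009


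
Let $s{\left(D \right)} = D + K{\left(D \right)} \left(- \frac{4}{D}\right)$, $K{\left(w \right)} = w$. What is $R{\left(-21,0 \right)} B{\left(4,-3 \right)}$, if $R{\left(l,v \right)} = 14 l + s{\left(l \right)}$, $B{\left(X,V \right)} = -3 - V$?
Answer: $0$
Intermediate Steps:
$s{\left(D \right)} = -4 + D$ ($s{\left(D \right)} = D + D \left(- \frac{4}{D}\right) = D - 4 = -4 + D$)
$R{\left(l,v \right)} = -4 + 15 l$ ($R{\left(l,v \right)} = 14 l + \left(-4 + l\right) = -4 + 15 l$)
$R{\left(-21,0 \right)} B{\left(4,-3 \right)} = \left(-4 + 15 \left(-21\right)\right) \left(-3 - -3\right) = \left(-4 - 315\right) \left(-3 + 3\right) = \left(-319\right) 0 = 0$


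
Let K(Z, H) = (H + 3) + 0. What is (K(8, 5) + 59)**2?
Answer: 4489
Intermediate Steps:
K(Z, H) = 3 + H (K(Z, H) = (3 + H) + 0 = 3 + H)
(K(8, 5) + 59)**2 = ((3 + 5) + 59)**2 = (8 + 59)**2 = 67**2 = 4489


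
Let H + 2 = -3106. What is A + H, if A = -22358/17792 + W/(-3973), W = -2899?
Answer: -109867179927/35343808 ≈ -3108.5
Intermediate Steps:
A = -18624663/35343808 (A = -22358/17792 - 2899/(-3973) = -22358*1/17792 - 2899*(-1/3973) = -11179/8896 + 2899/3973 = -18624663/35343808 ≈ -0.52696)
H = -3108 (H = -2 - 3106 = -3108)
A + H = -18624663/35343808 - 3108 = -109867179927/35343808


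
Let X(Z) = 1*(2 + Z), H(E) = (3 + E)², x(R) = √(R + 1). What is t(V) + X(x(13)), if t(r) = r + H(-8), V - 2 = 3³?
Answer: 56 + √14 ≈ 59.742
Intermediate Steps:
x(R) = √(1 + R)
X(Z) = 2 + Z
V = 29 (V = 2 + 3³ = 2 + 27 = 29)
t(r) = 25 + r (t(r) = r + (3 - 8)² = r + (-5)² = r + 25 = 25 + r)
t(V) + X(x(13)) = (25 + 29) + (2 + √(1 + 13)) = 54 + (2 + √14) = 56 + √14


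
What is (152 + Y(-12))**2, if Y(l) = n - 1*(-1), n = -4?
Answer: 22201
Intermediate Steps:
Y(l) = -3 (Y(l) = -4 - 1*(-1) = -4 + 1 = -3)
(152 + Y(-12))**2 = (152 - 3)**2 = 149**2 = 22201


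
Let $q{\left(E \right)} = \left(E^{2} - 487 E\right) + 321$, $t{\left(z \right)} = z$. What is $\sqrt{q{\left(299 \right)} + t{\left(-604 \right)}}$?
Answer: $i \sqrt{56495} \approx 237.69 i$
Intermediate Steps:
$q{\left(E \right)} = 321 + E^{2} - 487 E$
$\sqrt{q{\left(299 \right)} + t{\left(-604 \right)}} = \sqrt{\left(321 + 299^{2} - 145613\right) - 604} = \sqrt{\left(321 + 89401 - 145613\right) - 604} = \sqrt{-55891 - 604} = \sqrt{-56495} = i \sqrt{56495}$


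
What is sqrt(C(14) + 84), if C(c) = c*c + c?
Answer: 7*sqrt(6) ≈ 17.146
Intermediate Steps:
C(c) = c + c**2 (C(c) = c**2 + c = c + c**2)
sqrt(C(14) + 84) = sqrt(14*(1 + 14) + 84) = sqrt(14*15 + 84) = sqrt(210 + 84) = sqrt(294) = 7*sqrt(6)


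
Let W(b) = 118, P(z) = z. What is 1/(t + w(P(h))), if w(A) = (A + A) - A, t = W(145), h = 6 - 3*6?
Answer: 1/106 ≈ 0.0094340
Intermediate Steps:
h = -12 (h = 6 - 18 = -12)
t = 118
w(A) = A (w(A) = 2*A - A = A)
1/(t + w(P(h))) = 1/(118 - 12) = 1/106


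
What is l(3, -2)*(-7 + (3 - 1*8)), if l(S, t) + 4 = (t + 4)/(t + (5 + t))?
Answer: 24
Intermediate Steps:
l(S, t) = -4 + (4 + t)/(5 + 2*t) (l(S, t) = -4 + (t + 4)/(t + (5 + t)) = -4 + (4 + t)/(5 + 2*t))
l(3, -2)*(-7 + (3 - 1*8)) = ((-16 - 7*(-2))/(5 + 2*(-2)))*(-7 + (3 - 1*8)) = ((-16 + 14)/(5 - 4))*(-7 + (3 - 8)) = (-2/1)*(-7 - 5) = (1*(-2))*(-12) = -2*(-12) = 24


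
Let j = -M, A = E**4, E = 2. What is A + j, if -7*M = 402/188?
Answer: 10729/658 ≈ 16.305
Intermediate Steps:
A = 16 (A = 2**4 = 16)
M = -201/658 (M = -402/(7*188) = -1/7*201/94 = -201/658 ≈ -0.30547)
j = 201/658 (j = -1*(-201/658) = 201/658 ≈ 0.30547)
A + j = 16 + 201/658 = 10729/658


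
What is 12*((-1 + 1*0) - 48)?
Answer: -588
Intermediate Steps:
12*((-1 + 1*0) - 48) = 12*((-1 + 0) - 48) = 12*(-1 - 48) = 12*(-49) = -588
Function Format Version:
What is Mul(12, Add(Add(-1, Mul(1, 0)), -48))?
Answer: -588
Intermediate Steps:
Mul(12, Add(Add(-1, Mul(1, 0)), -48)) = Mul(12, Add(Add(-1, 0), -48)) = Mul(12, Add(-1, -48)) = Mul(12, -49) = -588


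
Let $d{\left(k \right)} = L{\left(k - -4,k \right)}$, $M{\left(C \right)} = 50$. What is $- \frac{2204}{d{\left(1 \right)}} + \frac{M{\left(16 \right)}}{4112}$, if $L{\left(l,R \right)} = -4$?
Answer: $\frac{1132881}{2056} \approx 551.01$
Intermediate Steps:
$d{\left(k \right)} = -4$
$- \frac{2204}{d{\left(1 \right)}} + \frac{M{\left(16 \right)}}{4112} = - \frac{2204}{-4} + \frac{50}{4112} = \left(-2204\right) \left(- \frac{1}{4}\right) + 50 \cdot \frac{1}{4112} = 551 + \frac{25}{2056} = \frac{1132881}{2056}$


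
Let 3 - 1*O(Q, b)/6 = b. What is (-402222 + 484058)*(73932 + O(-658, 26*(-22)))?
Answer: 6332633352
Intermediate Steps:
O(Q, b) = 18 - 6*b
(-402222 + 484058)*(73932 + O(-658, 26*(-22))) = (-402222 + 484058)*(73932 + (18 - 156*(-22))) = 81836*(73932 + (18 - 6*(-572))) = 81836*(73932 + (18 + 3432)) = 81836*(73932 + 3450) = 81836*77382 = 6332633352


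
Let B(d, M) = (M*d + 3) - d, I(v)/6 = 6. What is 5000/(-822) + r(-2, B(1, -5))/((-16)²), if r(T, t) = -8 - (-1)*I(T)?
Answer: -157123/26304 ≈ -5.9734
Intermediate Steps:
I(v) = 36 (I(v) = 6*6 = 36)
B(d, M) = 3 - d + M*d (B(d, M) = (3 + M*d) - d = 3 - d + M*d)
r(T, t) = 28 (r(T, t) = -8 - (-1)*36 = -8 - 1*(-36) = -8 + 36 = 28)
5000/(-822) + r(-2, B(1, -5))/((-16)²) = 5000/(-822) + 28/((-16)²) = 5000*(-1/822) + 28/256 = -2500/411 + 28*(1/256) = -2500/411 + 7/64 = -157123/26304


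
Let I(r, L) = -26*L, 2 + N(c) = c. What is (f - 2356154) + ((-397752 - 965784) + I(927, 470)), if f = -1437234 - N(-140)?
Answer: -5169002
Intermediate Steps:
N(c) = -2 + c
f = -1437092 (f = -1437234 - (-2 - 140) = -1437234 - 1*(-142) = -1437234 + 142 = -1437092)
(f - 2356154) + ((-397752 - 965784) + I(927, 470)) = (-1437092 - 2356154) + ((-397752 - 965784) - 26*470) = -3793246 + (-1363536 - 12220) = -3793246 - 1375756 = -5169002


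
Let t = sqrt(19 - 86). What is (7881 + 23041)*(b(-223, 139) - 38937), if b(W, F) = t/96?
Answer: -1204009914 + 15461*I*sqrt(67)/48 ≈ -1.204e+9 + 2636.5*I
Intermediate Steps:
t = I*sqrt(67) (t = sqrt(-67) = I*sqrt(67) ≈ 8.1853*I)
b(W, F) = I*sqrt(67)/96 (b(W, F) = (I*sqrt(67))/96 = (I*sqrt(67))*(1/96) = I*sqrt(67)/96)
(7881 + 23041)*(b(-223, 139) - 38937) = (7881 + 23041)*(I*sqrt(67)/96 - 38937) = 30922*(-38937 + I*sqrt(67)/96) = -1204009914 + 15461*I*sqrt(67)/48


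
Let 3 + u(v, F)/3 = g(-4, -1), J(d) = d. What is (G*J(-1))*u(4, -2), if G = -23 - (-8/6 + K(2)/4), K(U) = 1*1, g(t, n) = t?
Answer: -1841/4 ≈ -460.25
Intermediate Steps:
K(U) = 1
u(v, F) = -21 (u(v, F) = -9 + 3*(-4) = -9 - 12 = -21)
G = -263/12 (G = -23 - (-8/6 + 1/4) = -23 - (-8*1/6 + 1*(1/4)) = -23 - (-4/3 + 1/4) = -23 - 1*(-13/12) = -23 + 13/12 = -263/12 ≈ -21.917)
(G*J(-1))*u(4, -2) = -263/12*(-1)*(-21) = (263/12)*(-21) = -1841/4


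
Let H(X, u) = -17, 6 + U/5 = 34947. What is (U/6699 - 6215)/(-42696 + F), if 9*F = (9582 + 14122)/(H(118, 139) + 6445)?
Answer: 99938317590/689445808513 ≈ 0.14495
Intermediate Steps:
U = 174705 (U = -30 + 5*34947 = -30 + 174735 = 174705)
F = 5926/14463 (F = ((9582 + 14122)/(-17 + 6445))/9 = (23704/6428)/9 = (23704*(1/6428))/9 = (⅑)*(5926/1607) = 5926/14463 ≈ 0.40974)
(U/6699 - 6215)/(-42696 + F) = (174705/6699 - 6215)/(-42696 + 5926/14463) = (174705*(1/6699) - 6215)/(-617506322/14463) = (58235/2233 - 6215)*(-14463/617506322) = -13819860/2233*(-14463/617506322) = 99938317590/689445808513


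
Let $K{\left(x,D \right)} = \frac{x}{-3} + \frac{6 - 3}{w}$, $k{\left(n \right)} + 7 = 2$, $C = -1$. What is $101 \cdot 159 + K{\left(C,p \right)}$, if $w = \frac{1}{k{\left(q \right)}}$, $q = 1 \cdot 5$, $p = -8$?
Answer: $\frac{48133}{3} \approx 16044.0$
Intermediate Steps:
$q = 5$
$k{\left(n \right)} = -5$ ($k{\left(n \right)} = -7 + 2 = -5$)
$w = - \frac{1}{5}$ ($w = \frac{1}{-5} = - \frac{1}{5} \approx -0.2$)
$K{\left(x,D \right)} = -15 - \frac{x}{3}$ ($K{\left(x,D \right)} = \frac{x}{-3} + \frac{6 - 3}{- \frac{1}{5}} = x \left(- \frac{1}{3}\right) + 3 \left(-5\right) = - \frac{x}{3} - 15 = -15 - \frac{x}{3}$)
$101 \cdot 159 + K{\left(C,p \right)} = 101 \cdot 159 - \frac{44}{3} = 16059 + \left(-15 + \frac{1}{3}\right) = 16059 - \frac{44}{3} = \frac{48133}{3}$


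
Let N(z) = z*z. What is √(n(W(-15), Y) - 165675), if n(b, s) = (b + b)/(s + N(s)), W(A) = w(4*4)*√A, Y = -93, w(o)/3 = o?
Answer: √(-84224034075 + 5704*I*√15)/713 ≈ 5.3381e-5 + 407.03*I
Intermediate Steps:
w(o) = 3*o
N(z) = z²
W(A) = 48*√A (W(A) = (3*(4*4))*√A = (3*16)*√A = 48*√A)
n(b, s) = 2*b/(s + s²) (n(b, s) = (b + b)/(s + s²) = (2*b)/(s + s²) = 2*b/(s + s²))
√(n(W(-15), Y) - 165675) = √(2*(48*√(-15))/(-93*(1 - 93)) - 165675) = √(2*(48*(I*√15))*(-1/93)/(-92) - 165675) = √(2*(48*I*√15)*(-1/93)*(-1/92) - 165675) = √(8*I*√15/713 - 165675) = √(-165675 + 8*I*√15/713)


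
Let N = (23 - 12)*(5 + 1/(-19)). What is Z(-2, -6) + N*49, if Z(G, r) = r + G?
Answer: 50514/19 ≈ 2658.6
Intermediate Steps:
N = 1034/19 (N = 11*(5 - 1/19) = 11*(94/19) = 1034/19 ≈ 54.421)
Z(G, r) = G + r
Z(-2, -6) + N*49 = (-2 - 6) + (1034/19)*49 = -8 + 50666/19 = 50514/19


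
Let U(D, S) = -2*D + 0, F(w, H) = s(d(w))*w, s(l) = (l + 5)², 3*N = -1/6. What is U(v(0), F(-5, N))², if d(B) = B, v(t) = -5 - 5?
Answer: 400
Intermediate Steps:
v(t) = -10
N = -1/18 (N = (-1/6)/3 = (-1*⅙)/3 = (⅓)*(-⅙) = -1/18 ≈ -0.055556)
s(l) = (5 + l)²
F(w, H) = w*(5 + w)² (F(w, H) = (5 + w)²*w = w*(5 + w)²)
U(D, S) = -2*D
U(v(0), F(-5, N))² = (-2*(-10))² = 20² = 400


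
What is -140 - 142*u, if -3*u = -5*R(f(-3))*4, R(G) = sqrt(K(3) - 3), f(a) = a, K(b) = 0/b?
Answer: -140 - 2840*I*sqrt(3)/3 ≈ -140.0 - 1639.7*I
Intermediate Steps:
K(b) = 0
R(G) = I*sqrt(3) (R(G) = sqrt(0 - 3) = sqrt(-3) = I*sqrt(3))
u = 20*I*sqrt(3)/3 (u = -(-5*I*sqrt(3))*4/3 = -(-20)*I*sqrt(3)/3 = 20*I*sqrt(3)/3 ≈ 11.547*I)
-140 - 142*u = -140 - 2840*I*sqrt(3)/3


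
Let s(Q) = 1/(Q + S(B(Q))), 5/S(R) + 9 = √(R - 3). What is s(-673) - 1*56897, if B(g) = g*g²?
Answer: -3927668490991538773/69031203550612 + 5*I*√76205305/69031203550612 ≈ -56897.0 + 6.3229e-10*I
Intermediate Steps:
B(g) = g³
S(R) = 5/(-9 + √(-3 + R)) (S(R) = 5/(-9 + √(R - 3)) = 5/(-9 + √(-3 + R)))
s(Q) = 1/(Q + 5/(-9 + √(-3 + Q³)))
s(-673) - 1*56897 = (-9 + √(-3 + (-673)³))/(5 - 673*(-9 + √(-3 + (-673)³))) - 1*56897 = (-9 + √(-3 - 304821217))/(5 - 673*(-9 + √(-3 - 304821217))) - 56897 = (-9 + √(-304821220))/(5 - 673*(-9 + √(-304821220))) - 56897 = (-9 + 2*I*√76205305)/(5 - 673*(-9 + 2*I*√76205305)) - 56897 = (-9 + 2*I*√76205305)/(5 + (6057 - 1346*I*√76205305)) - 56897 = (-9 + 2*I*√76205305)/(6062 - 1346*I*√76205305) - 56897 = -56897 + (-9 + 2*I*√76205305)/(6062 - 1346*I*√76205305)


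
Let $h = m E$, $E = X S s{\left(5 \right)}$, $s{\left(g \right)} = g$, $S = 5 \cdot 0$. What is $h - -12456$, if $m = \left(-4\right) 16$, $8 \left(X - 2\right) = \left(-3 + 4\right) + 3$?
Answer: $12456$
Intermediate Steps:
$X = \frac{5}{2}$ ($X = 2 + \frac{\left(-3 + 4\right) + 3}{8} = 2 + \frac{1 + 3}{8} = 2 + \frac{1}{8} \cdot 4 = 2 + \frac{1}{2} = \frac{5}{2} \approx 2.5$)
$S = 0$
$m = -64$
$E = 0$ ($E = \frac{5}{2} \cdot 0 \cdot 5 = 0 \cdot 5 = 0$)
$h = 0$ ($h = \left(-64\right) 0 = 0$)
$h - -12456 = 0 - -12456 = 0 + 12456 = 12456$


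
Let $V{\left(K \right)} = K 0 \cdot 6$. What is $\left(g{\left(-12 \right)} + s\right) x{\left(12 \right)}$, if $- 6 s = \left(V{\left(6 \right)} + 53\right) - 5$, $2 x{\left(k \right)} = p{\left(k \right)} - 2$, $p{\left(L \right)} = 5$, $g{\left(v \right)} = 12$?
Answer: $6$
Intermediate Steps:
$V{\left(K \right)} = 0$ ($V{\left(K \right)} = 0 \cdot 6 = 0$)
$x{\left(k \right)} = \frac{3}{2}$ ($x{\left(k \right)} = \frac{5 - 2}{2} = \frac{1}{2} \cdot 3 = \frac{3}{2}$)
$s = -8$ ($s = - \frac{\left(0 + 53\right) - 5}{6} = - \frac{53 - 5}{6} = \left(- \frac{1}{6}\right) 48 = -8$)
$\left(g{\left(-12 \right)} + s\right) x{\left(12 \right)} = \left(12 - 8\right) \frac{3}{2} = 4 \cdot \frac{3}{2} = 6$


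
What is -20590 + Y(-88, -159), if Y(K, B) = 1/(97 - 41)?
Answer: -1153039/56 ≈ -20590.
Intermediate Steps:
Y(K, B) = 1/56
-20590 + Y(-88, -159) = -20590 + 1/56 = -1153039/56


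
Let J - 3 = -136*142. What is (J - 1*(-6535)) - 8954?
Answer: -21728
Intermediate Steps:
J = -19309 (J = 3 - 136*142 = 3 - 19312 = -19309)
(J - 1*(-6535)) - 8954 = (-19309 - 1*(-6535)) - 8954 = (-19309 + 6535) - 8954 = -12774 - 8954 = -21728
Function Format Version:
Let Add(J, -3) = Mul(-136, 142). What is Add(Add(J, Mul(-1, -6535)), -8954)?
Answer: -21728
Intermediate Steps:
J = -19309 (J = Add(3, Mul(-136, 142)) = Add(3, -19312) = -19309)
Add(Add(J, Mul(-1, -6535)), -8954) = Add(Add(-19309, Mul(-1, -6535)), -8954) = Add(Add(-19309, 6535), -8954) = Add(-12774, -8954) = -21728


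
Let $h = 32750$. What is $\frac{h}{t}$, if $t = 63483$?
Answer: $\frac{32750}{63483} \approx 0.51589$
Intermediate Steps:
$\frac{h}{t} = \frac{32750}{63483}$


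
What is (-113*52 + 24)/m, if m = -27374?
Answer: 2926/13687 ≈ 0.21378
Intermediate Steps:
(-113*52 + 24)/m = (-113*52 + 24)/(-27374) = (-5876 + 24)*(-1/27374) = -5852*(-1/27374) = 2926/13687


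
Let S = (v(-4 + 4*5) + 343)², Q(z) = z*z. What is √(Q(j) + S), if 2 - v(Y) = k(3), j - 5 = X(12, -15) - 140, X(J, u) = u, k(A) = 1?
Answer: 2*√35209 ≈ 375.28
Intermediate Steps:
j = -150 (j = 5 + (-15 - 140) = 5 - 155 = -150)
v(Y) = 1 (v(Y) = 2 - 1*1 = 2 - 1 = 1)
Q(z) = z²
S = 118336 (S = (1 + 343)² = 344² = 118336)
√(Q(j) + S) = √((-150)² + 118336) = √(22500 + 118336) = √140836 = 2*√35209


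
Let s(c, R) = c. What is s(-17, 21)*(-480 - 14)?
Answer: 8398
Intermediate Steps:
s(-17, 21)*(-480 - 14) = -17*(-480 - 14) = -17*(-494) = 8398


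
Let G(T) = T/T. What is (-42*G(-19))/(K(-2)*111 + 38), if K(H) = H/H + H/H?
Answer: -21/130 ≈ -0.16154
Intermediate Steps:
G(T) = 1
K(H) = 2 (K(H) = 1 + 1 = 2)
(-42*G(-19))/(K(-2)*111 + 38) = (-42*1)/(2*111 + 38) = -42/(222 + 38) = -42/260 = -42*1/260 = -21/130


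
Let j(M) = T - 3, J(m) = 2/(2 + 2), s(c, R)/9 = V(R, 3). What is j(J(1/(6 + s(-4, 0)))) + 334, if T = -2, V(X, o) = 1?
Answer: 329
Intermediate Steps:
s(c, R) = 9 (s(c, R) = 9*1 = 9)
J(m) = 1/2 (J(m) = 2/4 = 2*(1/4) = 1/2)
j(M) = -5 (j(M) = -2 - 3 = -5)
j(J(1/(6 + s(-4, 0)))) + 334 = -5 + 334 = 329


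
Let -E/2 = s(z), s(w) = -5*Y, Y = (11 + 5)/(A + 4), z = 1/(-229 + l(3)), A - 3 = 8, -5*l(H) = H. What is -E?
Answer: -32/3 ≈ -10.667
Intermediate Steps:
l(H) = -H/5
A = 11 (A = 3 + 8 = 11)
z = -5/1148 (z = 1/(-229 - ⅕*3) = 1/(-229 - ⅗) = 1/(-1148/5) = -5/1148 ≈ -0.0043554)
Y = 16/15 (Y = (11 + 5)/(11 + 4) = 16/15 ≈ 1.0667)
s(w) = -16/3 (s(w) = -5*16/15 = -16/3)
E = 32/3 (E = -2*(-16/3) = 32/3 ≈ 10.667)
-E = -1*32/3 = -32/3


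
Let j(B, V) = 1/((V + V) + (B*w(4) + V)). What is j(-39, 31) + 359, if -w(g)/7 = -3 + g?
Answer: 131395/366 ≈ 359.00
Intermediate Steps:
w(g) = 21 - 7*g (w(g) = -7*(-3 + g) = 21 - 7*g)
j(B, V) = 1/(-7*B + 3*V) (j(B, V) = 1/((V + V) + (B*(21 - 7*4) + V)) = 1/(2*V + (B*(21 - 28) + V)) = 1/(2*V + (B*(-7) + V)) = 1/(2*V + (-7*B + V)) = 1/(2*V + (V - 7*B)) = 1/(-7*B + 3*V))
j(-39, 31) + 359 = -1/(-3*31 + 7*(-39)) + 359 = -1/(-93 - 273) + 359 = -1/(-366) + 359 = -1*(-1/366) + 359 = 1/366 + 359 = 131395/366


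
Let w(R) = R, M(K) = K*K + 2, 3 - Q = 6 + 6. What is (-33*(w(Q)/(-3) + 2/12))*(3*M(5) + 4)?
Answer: -17765/2 ≈ -8882.5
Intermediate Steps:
Q = -9 (Q = 3 - (6 + 6) = 3 - 1*12 = 3 - 12 = -9)
M(K) = 2 + K² (M(K) = K² + 2 = 2 + K²)
(-33*(w(Q)/(-3) + 2/12))*(3*M(5) + 4) = (-33*(-9/(-3) + 2/12))*(3*(2 + 5²) + 4) = (-33*(-9*(-⅓) + 2*(1/12)))*(3*(2 + 25) + 4) = (-33*(3 + ⅙))*(3*27 + 4) = (-33*19/6)*(81 + 4) = -209/2*85 = -17765/2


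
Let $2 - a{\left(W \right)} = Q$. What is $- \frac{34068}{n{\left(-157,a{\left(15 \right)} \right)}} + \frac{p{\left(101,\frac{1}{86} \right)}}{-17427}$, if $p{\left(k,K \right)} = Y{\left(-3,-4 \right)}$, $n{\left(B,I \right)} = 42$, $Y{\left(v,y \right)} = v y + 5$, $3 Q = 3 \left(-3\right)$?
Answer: $- \frac{98950625}{121989} \approx -811.14$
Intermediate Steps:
$Q = -3$ ($Q = \frac{3 \left(-3\right)}{3} = \frac{1}{3} \left(-9\right) = -3$)
$Y{\left(v,y \right)} = 5 + v y$
$a{\left(W \right)} = 5$ ($a{\left(W \right)} = 2 - -3 = 2 + 3 = 5$)
$p{\left(k,K \right)} = 17$ ($p{\left(k,K \right)} = 5 - -12 = 5 + 12 = 17$)
$- \frac{34068}{n{\left(-157,a{\left(15 \right)} \right)}} + \frac{p{\left(101,\frac{1}{86} \right)}}{-17427} = - \frac{34068}{42} + \frac{17}{-17427} = \left(-34068\right) \frac{1}{42} + 17 \left(- \frac{1}{17427}\right) = - \frac{5678}{7} - \frac{17}{17427} = - \frac{98950625}{121989}$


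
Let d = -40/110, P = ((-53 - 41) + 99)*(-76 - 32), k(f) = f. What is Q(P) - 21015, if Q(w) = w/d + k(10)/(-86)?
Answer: -839795/43 ≈ -19530.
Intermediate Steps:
P = -540 (P = (-94 + 99)*(-108) = 5*(-108) = -540)
d = -4/11 (d = -40*1/110 = -4/11 ≈ -0.36364)
Q(w) = -5/43 - 11*w/4 (Q(w) = w/(-4/11) + 10/(-86) = w*(-11/4) + 10*(-1/86) = -11*w/4 - 5/43 = -5/43 - 11*w/4)
Q(P) - 21015 = (-5/43 - 11/4*(-540)) - 21015 = (-5/43 + 1485) - 21015 = 63850/43 - 21015 = -839795/43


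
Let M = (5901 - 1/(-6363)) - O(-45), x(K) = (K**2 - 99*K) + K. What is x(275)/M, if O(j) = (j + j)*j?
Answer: 309719025/11777914 ≈ 26.297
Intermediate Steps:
O(j) = 2*j**2 (O(j) = (2*j)*j = 2*j**2)
x(K) = K**2 - 98*K
M = 11777914/6363 (M = (5901 - 1/(-6363)) - 2*(-45)**2 = (5901 - 1*(-1/6363)) - 2*2025 = (5901 + 1/6363) - 1*4050 = 37548064/6363 - 4050 = 11777914/6363 ≈ 1851.0)
x(275)/M = (275*(-98 + 275))/(11777914/6363) = (275*177)*(6363/11777914) = 48675*(6363/11777914) = 309719025/11777914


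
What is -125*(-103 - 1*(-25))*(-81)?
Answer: -789750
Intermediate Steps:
-125*(-103 - 1*(-25))*(-81) = -125*(-103 + 25)*(-81) = -125*(-78)*(-81) = 9750*(-81) = -789750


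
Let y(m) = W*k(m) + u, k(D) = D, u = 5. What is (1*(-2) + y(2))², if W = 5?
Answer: 169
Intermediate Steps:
y(m) = 5 + 5*m (y(m) = 5*m + 5 = 5 + 5*m)
(1*(-2) + y(2))² = (1*(-2) + (5 + 5*2))² = (-2 + (5 + 10))² = (-2 + 15)² = 13² = 169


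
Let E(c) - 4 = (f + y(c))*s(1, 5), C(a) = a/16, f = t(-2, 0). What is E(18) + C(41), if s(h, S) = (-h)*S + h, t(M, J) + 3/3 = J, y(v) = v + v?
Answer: -2135/16 ≈ -133.44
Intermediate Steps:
y(v) = 2*v
t(M, J) = -1 + J
f = -1 (f = -1 + 0 = -1)
C(a) = a/16 (C(a) = a*(1/16) = a/16)
s(h, S) = h - S*h (s(h, S) = -S*h + h = h - S*h)
E(c) = 8 - 8*c (E(c) = 4 + (-1 + 2*c)*(1*(1 - 1*5)) = 4 + (-1 + 2*c)*(1*(1 - 5)) = 4 + (-1 + 2*c)*(1*(-4)) = 4 + (-1 + 2*c)*(-4) = 4 + (4 - 8*c) = 8 - 8*c)
E(18) + C(41) = (8 - 8*18) + (1/16)*41 = (8 - 144) + 41/16 = -136 + 41/16 = -2135/16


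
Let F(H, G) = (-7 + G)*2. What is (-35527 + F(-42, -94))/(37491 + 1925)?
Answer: -35729/39416 ≈ -0.90646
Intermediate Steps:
F(H, G) = -14 + 2*G
(-35527 + F(-42, -94))/(37491 + 1925) = (-35527 + (-14 + 2*(-94)))/(37491 + 1925) = (-35527 + (-14 - 188))/39416 = (-35527 - 202)*(1/39416) = -35729*1/39416 = -35729/39416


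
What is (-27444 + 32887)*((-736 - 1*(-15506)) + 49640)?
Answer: 350583630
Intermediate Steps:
(-27444 + 32887)*((-736 - 1*(-15506)) + 49640) = 5443*((-736 + 15506) + 49640) = 5443*(14770 + 49640) = 5443*64410 = 350583630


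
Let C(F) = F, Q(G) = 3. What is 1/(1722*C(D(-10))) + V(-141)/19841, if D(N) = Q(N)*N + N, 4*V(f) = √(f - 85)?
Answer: -1/68880 + I*√226/79364 ≈ -1.4518e-5 + 0.00018942*I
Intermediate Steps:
V(f) = √(-85 + f)/4 (V(f) = √(f - 85)/4 = √(-85 + f)/4)
D(N) = 4*N (D(N) = 3*N + N = 4*N)
1/(1722*C(D(-10))) + V(-141)/19841 = 1/(1722*((4*(-10)))) + (√(-85 - 141)/4)/19841 = (1/1722)/(-40) + (√(-226)/4)*(1/19841) = (1/1722)*(-1/40) + ((I*√226)/4)*(1/19841) = -1/68880 + (I*√226/4)*(1/19841) = -1/68880 + I*√226/79364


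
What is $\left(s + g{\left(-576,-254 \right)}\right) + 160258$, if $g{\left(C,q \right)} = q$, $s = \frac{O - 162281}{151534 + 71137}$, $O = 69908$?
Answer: $\frac{868979471}{5431} \approx 1.6 \cdot 10^{5}$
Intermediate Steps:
$s = - \frac{2253}{5431}$ ($s = \frac{69908 - 162281}{151534 + 71137} = - \frac{92373}{222671} = \left(-92373\right) \frac{1}{222671} = - \frac{2253}{5431} \approx -0.41484$)
$\left(s + g{\left(-576,-254 \right)}\right) + 160258 = \left(- \frac{2253}{5431} - 254\right) + 160258 = - \frac{1381727}{5431} + 160258 = \frac{868979471}{5431}$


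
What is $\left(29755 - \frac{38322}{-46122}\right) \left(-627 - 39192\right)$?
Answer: $- \frac{9107922193968}{7687} \approx -1.1848 \cdot 10^{9}$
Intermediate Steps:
$\left(29755 - \frac{38322}{-46122}\right) \left(-627 - 39192\right) = \left(29755 - - \frac{6387}{7687}\right) \left(-39819\right) = \left(29755 + \frac{6387}{7687}\right) \left(-39819\right) = \frac{228733072}{7687} \left(-39819\right) = - \frac{9107922193968}{7687}$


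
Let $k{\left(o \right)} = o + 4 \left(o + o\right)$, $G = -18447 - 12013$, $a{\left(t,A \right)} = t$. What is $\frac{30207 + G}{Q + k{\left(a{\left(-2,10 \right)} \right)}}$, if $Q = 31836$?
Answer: $- \frac{253}{31818} \approx -0.0079515$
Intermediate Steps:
$G = -30460$
$k{\left(o \right)} = 9 o$ ($k{\left(o \right)} = o + 4 \cdot 2 o = o + 8 o = 9 o$)
$\frac{30207 + G}{Q + k{\left(a{\left(-2,10 \right)} \right)}} = \frac{30207 - 30460}{31836 + 9 \left(-2\right)} = - \frac{253}{31836 - 18} = - \frac{253}{31818}$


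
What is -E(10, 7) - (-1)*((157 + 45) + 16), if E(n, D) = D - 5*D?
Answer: 246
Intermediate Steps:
E(n, D) = -4*D
-E(10, 7) - (-1)*((157 + 45) + 16) = -(-4)*7 - (-1)*((157 + 45) + 16) = -1*(-28) - (-1)*(202 + 16) = 28 - (-1)*218 = 28 - 1*(-218) = 28 + 218 = 246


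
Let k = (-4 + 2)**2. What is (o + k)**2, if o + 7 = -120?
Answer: 15129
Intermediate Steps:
k = 4 (k = (-2)**2 = 4)
o = -127 (o = -7 - 120 = -127)
(o + k)**2 = (-127 + 4)**2 = (-123)**2 = 15129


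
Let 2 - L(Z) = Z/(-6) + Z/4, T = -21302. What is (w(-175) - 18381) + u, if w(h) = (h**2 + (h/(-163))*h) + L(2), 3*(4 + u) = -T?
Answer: 6244405/326 ≈ 19155.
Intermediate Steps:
L(Z) = 2 - Z/12 (L(Z) = 2 - (Z/(-6) + Z/4) = 2 - (Z*(-1/6) + Z*(1/4)) = 2 - (-Z/6 + Z/4) = 2 - Z/12)
u = 21290/3 (u = -4 + (-1*(-21302))/3 = -4 + (1/3)*21302 = -4 + 21302/3 = 21290/3 ≈ 7096.7)
w(h) = 11/6 + 162*h**2/163 (w(h) = (h**2 + (h/(-163))*h) + (2 - 1/12*2) = (h**2 + (h*(-1/163))*h) + (2 - 1/6) = (h**2 + (-h/163)*h) + 11/6 = (h**2 - h**2/163) + 11/6 = 162*h**2/163 + 11/6 = 11/6 + 162*h**2/163)
(w(-175) - 18381) + u = ((11/6 + (162/163)*(-175)**2) - 18381) + 21290/3 = ((11/6 + (162/163)*30625) - 18381) + 21290/3 = ((11/6 + 4961250/163) - 18381) + 21290/3 = (29769293/978 - 18381) + 21290/3 = 11792675/978 + 21290/3 = 6244405/326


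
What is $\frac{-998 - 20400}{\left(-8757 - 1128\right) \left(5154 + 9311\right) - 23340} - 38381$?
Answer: $- \frac{5488861607167}{143009865} \approx -38381.0$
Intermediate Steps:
$\frac{-998 - 20400}{\left(-8757 - 1128\right) \left(5154 + 9311\right) - 23340} - 38381 = - \frac{21398}{\left(-9885\right) 14465 - 23340} - 38381 = - \frac{21398}{-142986525 - 23340} - 38381 = - \frac{21398}{-143009865} - 38381 = \left(-21398\right) \left(- \frac{1}{143009865}\right) - 38381 = \frac{21398}{143009865} - 38381 = - \frac{5488861607167}{143009865}$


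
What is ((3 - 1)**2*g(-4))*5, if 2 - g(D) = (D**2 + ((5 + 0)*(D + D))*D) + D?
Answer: -3400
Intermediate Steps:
g(D) = 2 - D - 11*D**2 (g(D) = 2 - ((D**2 + ((5 + 0)*(D + D))*D) + D) = 2 - ((D**2 + (5*(2*D))*D) + D) = 2 - ((D**2 + (10*D)*D) + D) = 2 - ((D**2 + 10*D**2) + D) = 2 - (11*D**2 + D) = 2 - (D + 11*D**2) = 2 + (-D - 11*D**2) = 2 - D - 11*D**2)
((3 - 1)**2*g(-4))*5 = ((3 - 1)**2*(2 - 1*(-4) - 11*(-4)**2))*5 = (2**2*(2 + 4 - 11*16))*5 = (4*(2 + 4 - 176))*5 = (4*(-170))*5 = -680*5 = -3400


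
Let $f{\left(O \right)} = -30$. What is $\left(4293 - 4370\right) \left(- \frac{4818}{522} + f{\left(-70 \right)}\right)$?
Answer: $\frac{262801}{87} \approx 3020.7$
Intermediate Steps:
$\left(4293 - 4370\right) \left(- \frac{4818}{522} + f{\left(-70 \right)}\right) = \left(4293 - 4370\right) \left(- \frac{4818}{522} - 30\right) = - 77 \left(\left(-4818\right) \frac{1}{522} - 30\right) = - 77 \left(- \frac{803}{87} - 30\right) = \left(-77\right) \left(- \frac{3413}{87}\right) = \frac{262801}{87}$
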